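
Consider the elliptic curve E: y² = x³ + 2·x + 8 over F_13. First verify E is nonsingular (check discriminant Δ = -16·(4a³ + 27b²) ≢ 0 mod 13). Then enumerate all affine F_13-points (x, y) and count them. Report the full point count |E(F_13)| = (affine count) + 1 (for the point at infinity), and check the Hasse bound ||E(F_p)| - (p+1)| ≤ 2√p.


Affine points = {(5, 0), (7, 1), (7, 12), (8, 4), (8, 9), (9, 1), (9, 12), (10, 1), (10, 12), (11, 3), (11, 10)}; affine count = 11; |E(F_13)| = 12.

Discriminant check: Δ ∝ 4a³ + 27b² = 4·2³ + 27·8² = 4·8 + 27·64 ≡ 5 (mod 13). Nonzero ⇒ E is nonsingular.
For each x ∈ F_13, compute rhs = x³ + 2·x + 8 mod 13, then count y ∈ F_13 with y² ≡ rhs.
  x = 0: rhs = 8, matching y values: none (0 points).
  x = 1: rhs = 11, matching y values: none (0 points).
  x = 2: rhs = 7, matching y values: none (0 points).
  x = 3: rhs = 2, matching y values: none (0 points).
  x = 4: rhs = 2, matching y values: none (0 points).
  x = 5: rhs = 0, matching y values: 0 (1 points).
  x = 6: rhs = 2, matching y values: none (0 points).
  x = 7: rhs = 1, matching y values: 1, 12 (2 points).
  x = 8: rhs = 3, matching y values: 4, 9 (2 points).
  x = 9: rhs = 1, matching y values: 1, 12 (2 points).
  x = 10: rhs = 1, matching y values: 1, 12 (2 points).
  x = 11: rhs = 9, matching y values: 3, 10 (2 points).
  x = 12: rhs = 5, matching y values: none (0 points).
Total affine count: 11.
Full point count |E(F_13)| = 11 + 1 = 12.
Hasse bound: |12 − (13+1)| = |-2| = 2 ≤ 2√13 ≈ 7.2111 ✓.


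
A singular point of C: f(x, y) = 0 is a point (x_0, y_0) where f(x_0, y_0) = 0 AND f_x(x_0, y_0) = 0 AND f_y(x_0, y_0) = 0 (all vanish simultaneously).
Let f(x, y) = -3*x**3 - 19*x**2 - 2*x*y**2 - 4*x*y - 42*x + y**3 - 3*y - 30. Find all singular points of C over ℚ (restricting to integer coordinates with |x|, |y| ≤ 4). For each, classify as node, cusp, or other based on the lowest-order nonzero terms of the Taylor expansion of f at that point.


Singular points: {(-2, -1)}; classification: node.

Compute partial derivatives:
  f_x = -9*x**2 - 38*x - 2*y**2 - 4*y - 42.
  f_y = -4*x*y - 4*x + 3*y**2 - 3.
Scan x_0 ∈ {−4, ..., 4}. For each x_0, f_y(x_0, y) is a polynomial in y; find its integer roots y ∈ {−4, ..., 4}, then test f_x and f at those candidates.
  x = -4: f_y(-4, y) = 3*y**2 + 16*y + 13; vanishes at y ∈ {-1}. (-4, -1): f_x = -32 ≠ 0.
  x = -3: f_y(-3, y) = 3*y**2 + 12*y + 9; vanishes at y ∈ {-3, -1}. (-3, -3): f_x = -15 ≠ 0; (-3, -1): f_x = -7 ≠ 0.
  x = -2: f_y(-2, y) = 3*y**2 + 8*y + 5; vanishes at y ∈ {-1}. (-2, -1): f_x = 0, f = 0 — SINGULAR.
  x = -1: f_y(-1, y) = 3*y**2 + 4*y + 1; vanishes at y ∈ {-1}. (-1, -1): f_x = -11 ≠ 0.
  x = 0: f_y(0, y) = 3*y**2 - 3; vanishes at y ∈ {-1, 1}. (0, -1): f_x = -40 ≠ 0; (0, 1): f_x = -48 ≠ 0.
  x = 1: f_y(1, y) = 3*y**2 - 4*y - 7; vanishes at y ∈ {-1}. (1, -1): f_x = -87 ≠ 0.
  x = 2: f_y(2, y) = 3*y**2 - 8*y - 11; vanishes at y ∈ {-1}. (2, -1): f_x = -152 ≠ 0.
  x = 3: f_y(3, y) = 3*y**2 - 12*y - 15; vanishes at y ∈ {-1}. (3, -1): f_x = -235 ≠ 0.
  x = 4: f_y(4, y) = 3*y**2 - 16*y - 19; vanishes at y ∈ {-1}. (4, -1): f_x = -336 ≠ 0.
Only singular point on the grid: (-2, -1).
Classify: substitute x = -2 + u, y = -1 + v and expand: f = -3*u**3 - u**2 - 2*u*v**2 + v**3 + v**2.
No constant or linear terms (consistent with a singular point). Quadratic part: -u**2 + v**2. Cubic part: -3*u**3 - 2*u*v**2 + v**3.
The quadratic part v**2 - u**2 = (v − u)(v + u) splits into two distinct linear factors, so there are two distinct tangent lines y − -1 = ±(x − -2) — this is a node (ordinary double point).
Classification: node.


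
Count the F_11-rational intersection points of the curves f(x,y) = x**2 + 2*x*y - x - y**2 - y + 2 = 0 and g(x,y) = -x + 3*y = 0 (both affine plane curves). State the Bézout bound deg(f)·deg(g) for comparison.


Common zeros: {(5, 9), (10, 7)}; count = 2; Bézout bound = 2.

deg(f) = 2, deg(g) = 1, so Bézout bound = 2.
Scan x ∈ F_11. For each x, list the y ∈ F_11 with f(x, y) ≡ 0 and those with g(x, y) ≡ 0 (mod 11); the common zeros in that column are the intersection.
  x = 0: f ≡ 0 at y ∈ {1, 9}; g ≡ 0 at y ∈ {0}; common: ∅.
  x = 1: f ≡ 0 at y ∈ {2, 10}; g ≡ 0 at y ∈ {4}; common: ∅.
  x = 2: f ≡ 0 at y ∈ {4, 10}; g ≡ 0 at y ∈ {8}; common: ∅.
  x = 3: f ≡ 0 at y ∈ ∅; g ≡ 0 at y ∈ {1}; common: ∅.
  x = 4: f ≡ 0 at y ∈ ∅; g ≡ 0 at y ∈ {5}; common: ∅.
  x = 5: f ≡ 0 at y ∈ {0, 9}; g ≡ 0 at y ∈ {9}; common: {9}.
  x = 6: f ≡ 0 at y ∈ ∅; g ≡ 0 at y ∈ {2}; common: ∅.
  x = 7: f ≡ 0 at y ∈ {0, 2}; g ≡ 0 at y ∈ {6}; common: ∅.
  x = 8: f ≡ 0 at y ∈ ∅; g ≡ 0 at y ∈ {10}; common: ∅.
  x = 9: f ≡ 0 at y ∈ ∅; g ≡ 0 at y ∈ {3}; common: ∅.
  x = 10: f ≡ 0 at y ∈ {1, 7}; g ≡ 0 at y ∈ {7}; common: {7}.
Collecting: common zeros = {(5, 9), (10, 7)}, so the count is 2.
Comparison with the Bézout bound: 2 ≤ 2 = deg(f)·deg(g), as expected for curves with no common component (the bound is attained).


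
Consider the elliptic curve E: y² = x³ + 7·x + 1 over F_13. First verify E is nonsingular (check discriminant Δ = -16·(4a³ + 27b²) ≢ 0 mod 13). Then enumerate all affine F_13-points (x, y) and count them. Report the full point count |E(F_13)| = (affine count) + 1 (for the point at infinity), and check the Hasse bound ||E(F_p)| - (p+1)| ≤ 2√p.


Affine points = {(0, 1), (0, 12), (1, 3), (1, 10), (2, 6), (2, 7), (3, 6), (3, 7), (6, 5), (6, 8), (7, 4), (7, 9), (8, 6), (8, 7), (9, 0)}; affine count = 15; |E(F_13)| = 16.

Discriminant check: Δ ∝ 4a³ + 27b² = 4·7³ + 27·1² = 4·343 + 27·1 ≡ 8 (mod 13). Nonzero ⇒ E is nonsingular.
For each x ∈ F_13, compute rhs = x³ + 7·x + 1 mod 13, then count y ∈ F_13 with y² ≡ rhs.
  x = 0: rhs = 1, matching y values: 1, 12 (2 points).
  x = 1: rhs = 9, matching y values: 3, 10 (2 points).
  x = 2: rhs = 10, matching y values: 6, 7 (2 points).
  x = 3: rhs = 10, matching y values: 6, 7 (2 points).
  x = 4: rhs = 2, matching y values: none (0 points).
  x = 5: rhs = 5, matching y values: none (0 points).
  x = 6: rhs = 12, matching y values: 5, 8 (2 points).
  x = 7: rhs = 3, matching y values: 4, 9 (2 points).
  x = 8: rhs = 10, matching y values: 6, 7 (2 points).
  x = 9: rhs = 0, matching y values: 0 (1 points).
  x = 10: rhs = 5, matching y values: none (0 points).
  x = 11: rhs = 5, matching y values: none (0 points).
  x = 12: rhs = 6, matching y values: none (0 points).
Total affine count: 15.
Full point count |E(F_13)| = 15 + 1 = 16.
Hasse bound: |16 − (13+1)| = |2| = 2 ≤ 2√13 ≈ 7.2111 ✓.


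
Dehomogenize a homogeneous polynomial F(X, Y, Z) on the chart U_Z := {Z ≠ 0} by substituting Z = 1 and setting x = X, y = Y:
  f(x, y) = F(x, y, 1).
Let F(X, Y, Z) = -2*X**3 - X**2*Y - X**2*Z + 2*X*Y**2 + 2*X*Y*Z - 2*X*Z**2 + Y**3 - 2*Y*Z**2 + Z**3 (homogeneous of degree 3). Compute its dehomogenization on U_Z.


f(x, y) = -2*x**3 - x**2*y - x**2 + 2*x*y**2 + 2*x*y - 2*x + y**3 - 2*y + 1

On U_Z we set Z = 1. Each monomial c·X^i·Y^j·Z^k in F becomes c·x^i·y^j·1^k = c·x^i·y^j.
Substituting Z = 1: F(X, Y, 1) = -2*x**3 - x**2*y - x**2 + 2*x*y**2 + 2*x*y - 2*x + y**3 - 2*y + 1.
Note: deg(f) ≤ deg(F) = 3; strict inequality happens when F is divisible by Z (lost terms).


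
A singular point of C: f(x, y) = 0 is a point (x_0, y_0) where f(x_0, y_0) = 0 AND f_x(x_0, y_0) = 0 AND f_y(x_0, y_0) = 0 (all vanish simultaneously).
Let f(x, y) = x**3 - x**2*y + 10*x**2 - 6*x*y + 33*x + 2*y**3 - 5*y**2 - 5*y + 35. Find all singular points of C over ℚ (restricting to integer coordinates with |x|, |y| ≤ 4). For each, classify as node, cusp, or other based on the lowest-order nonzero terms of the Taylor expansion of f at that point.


Singular points: {(-3, 1)}; classification: cusp.

Compute partial derivatives:
  f_x = 3*x**2 - 2*x*y + 20*x - 6*y + 33.
  f_y = -x**2 - 6*x + 6*y**2 - 10*y - 5.
Scan x_0 ∈ {−4, ..., 4}. For each x_0, f_y(x_0, y) is a polynomial in y; find its integer roots y ∈ {−4, ..., 4}, then test f_x and f at those candidates.
  x = -4: f_y(-4, y) = 6*y**2 - 10*y + 3; no integer root y with |y| ≤ 4.
  x = -3: f_y(-3, y) = 6*y**2 - 10*y + 4; vanishes at y ∈ {1}. (-3, 1): f_x = 0, f = 0 — SINGULAR.
  x = -2: f_y(-2, y) = 6*y**2 - 10*y + 3; no integer root y with |y| ≤ 4.
  x = -1: f_y(-1, y) = 6*y**2 - 10*y; vanishes at y ∈ {0}. (-1, 0): f_x = 16 ≠ 0.
  x = 0: f_y(0, y) = 6*y**2 - 10*y - 5; no integer root y with |y| ≤ 4.
  x = 1: f_y(1, y) = 6*y**2 - 10*y - 12; no integer root y with |y| ≤ 4.
  x = 2: f_y(2, y) = 6*y**2 - 10*y - 21; no integer root y with |y| ≤ 4.
  x = 3: f_y(3, y) = 6*y**2 - 10*y - 32; no integer root y with |y| ≤ 4.
  x = 4: f_y(4, y) = 6*y**2 - 10*y - 45; no integer root y with |y| ≤ 4.
Only singular point on the grid: (-3, 1).
Classify: substitute x = -3 + u, y = 1 + v and expand: f = u**3 - u**2*v + 2*v**3 + v**2.
No constant or linear terms (consistent with a singular point). Quadratic part: v**2. Cubic part: u**3 - u**2*v + 2*v**3.
The quadratic part v**2 is a perfect square, so there is a single (double) tangent line v = 0, i.e. y = 1. Restricting the cubic part to that line (v = 0) leaves u**3 ≠ 0, so f is not divisible by v and the branch is v² ≈ -u**3 to lowest order — this is a cusp.
Classification: cusp.


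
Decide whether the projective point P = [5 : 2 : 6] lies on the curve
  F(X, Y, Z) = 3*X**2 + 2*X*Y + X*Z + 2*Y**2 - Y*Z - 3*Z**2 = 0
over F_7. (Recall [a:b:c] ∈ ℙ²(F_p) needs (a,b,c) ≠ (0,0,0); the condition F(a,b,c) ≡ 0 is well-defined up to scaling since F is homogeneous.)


F(5,2,6) ≡ 6 (mod 7); P is NOT on the curve.

Evaluate F(5, 2, 6) term-by-term (mod 7).
  3*X**2 ↦ 3·25·1·1 = 75
  2*X*Y ↦ 2·5·2·1 = 20
  X*Z ↦ 1·5·1·6 = 30
  2*Y**2 ↦ 2·1·4·1 = 8
  -Y*Z ↦ -1·1·2·6 = -12
  -3*Z**2 ↦ -3·1·1·36 = -108
Sum: F(5, 2, 6) = (75) + (20) + (30) + (8) + (-12) + (-108) = 13.
Reducing mod 7: 13 ≡ 6 (mod 7).
Since F(a, b, c) ≡ 6 ≠ 0 (mod 7), P does NOT lie on the curve.


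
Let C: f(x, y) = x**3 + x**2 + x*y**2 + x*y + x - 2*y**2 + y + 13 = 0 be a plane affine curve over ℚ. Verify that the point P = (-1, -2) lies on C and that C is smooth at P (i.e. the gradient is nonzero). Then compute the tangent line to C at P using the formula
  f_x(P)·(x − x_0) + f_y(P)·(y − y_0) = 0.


Tangent line at P: 4*x + 12*y + 28 = 0.

Step 1: f(-1, -2) = 0, so P lies on C.
Step 2: partial derivatives
  f_x(x, y) = 3*x**2 + 2*x + y**2 + y + 1, f_y(x, y) = 2*x*y + x - 4*y + 1.
  f_x(P) = 4, f_y(P) = 12 (gradient nonzero, so P is smooth).
Step 3: tangent line at P: 4·(x − -1) + 12·(y − -2) = 0.
Expanding: 4*x + 12*y + 28 = 0.


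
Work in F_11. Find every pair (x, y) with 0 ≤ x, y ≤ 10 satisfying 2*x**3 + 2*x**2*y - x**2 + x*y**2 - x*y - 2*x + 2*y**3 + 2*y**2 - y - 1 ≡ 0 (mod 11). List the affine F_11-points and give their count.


Affine F_11-points: {(0, 10), (2, 7), (3, 7), (4, 5), (4, 6), (4, 8), (5, 7), (6, 2), (6, 3), (7, 4), (7, 9), (7, 10), (10, 2)}; count = 13.

For each of the 121 pairs (x, y) ∈ F_11², evaluate f(x, y) mod 11. Record the zeros.
  x = 0: [0↦10, 1↦2, 2↦10, 3↦2, 4↦1, 5↦8, 6↦2, 7↦6, 8↦10, 9↦4, 10↦0]  zeros at y ∈ {10}
  x = 1: [0↦9, 1↦3, 2↦4, 3↦2, 4↦9, 5↦4, 6↦10, 7↦6, 8↦4, 9↦5, 10↦10]  zeros at y ∈ ∅
  x = 2: [0↦7, 1↦7, 2↦5, 3↦2, 4↦10, 5↦8, 6↦8, 7↦0, 8↦7, 9↦8, 10↦4]  zeros at y ∈ {7}
  x = 3: [0↦5, 1↦4, 2↦3, 3↦3, 4↦5, 5↦10, 6↦8, 7↦0, 8↦9, 9↦3, 10↦5]  zeros at y ∈ {7}
  x = 4: [0↦4, 1↦6, 2↦10, 3↦6, 4↦6, 5↦0, 6↦0, 7↦7, 8↦0, 9↦2, 10↦3]  zeros at y ∈ {5, 6, 8}
  x = 5: [0↦5, 1↦3, 2↦5, 3↦1, 4↦3, 5↦1, 6↦7, 7↦0, 8↦3, 9↦6, 10↦10]  zeros at y ∈ {7}
  x = 6: [0↦9, 1↦7, 2↦0, 3↦0, 4↦8, 5↦3, 6↦8, 7↦2, 8↦8, 9↦5, 10↦5]  zeros at y ∈ {2, 3}
  x = 7: [0↦6, 1↦8, 2↦7, 3↦4, 4↦0, 5↦7, 6↦4, 7↦3, 8↦5, 9↦0, 10↦0]  zeros at y ∈ {4, 9, 10}
  x = 8: [0↦8, 1↦7, 2↦5, 3↦3, 4↦2, 5↦3, 6↦7, 7↦4, 8↦6, 9↦3, 10↦7]  zeros at y ∈ ∅
  x = 9: [0↦5, 1↦5, 2↦6, 3↦9, 4↦4, 5↦3, 6↦7, 7↦6, 8↦1, 9↦4, 10↦5]  zeros at y ∈ ∅
  x = 10: [0↦9, 1↦3, 2↦0, 3↦1, 4↦7, 5↦8, 6↦5, 7↦10, 8↦2, 9↦4, 10↦6]  zeros at y ∈ {2}
Collecting zeros: affine points = {(0, 10), (2, 7), (3, 7), (4, 5), (4, 6), (4, 8), (5, 7), (6, 2), (6, 3), (7, 4), (7, 9), (7, 10), (10, 2)}.
Total count |C(F_11)_aff| = 13.


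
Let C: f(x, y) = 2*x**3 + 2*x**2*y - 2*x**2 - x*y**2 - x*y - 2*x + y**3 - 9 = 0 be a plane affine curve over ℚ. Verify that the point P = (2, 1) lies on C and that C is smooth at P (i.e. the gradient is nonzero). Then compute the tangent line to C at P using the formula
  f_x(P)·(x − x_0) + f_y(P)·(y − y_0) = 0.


Tangent line at P: 20*x + 5*y - 45 = 0.

Step 1: f(2, 1) = 0, so P lies on C.
Step 2: partial derivatives
  f_x(x, y) = 6*x**2 + 4*x*y - 4*x - y**2 - y - 2, f_y(x, y) = 2*x**2 - 2*x*y - x + 3*y**2.
  f_x(P) = 20, f_y(P) = 5 (gradient nonzero, so P is smooth).
Step 3: tangent line at P: 20·(x − 2) + 5·(y − 1) = 0.
Expanding: 20*x + 5*y - 45 = 0.


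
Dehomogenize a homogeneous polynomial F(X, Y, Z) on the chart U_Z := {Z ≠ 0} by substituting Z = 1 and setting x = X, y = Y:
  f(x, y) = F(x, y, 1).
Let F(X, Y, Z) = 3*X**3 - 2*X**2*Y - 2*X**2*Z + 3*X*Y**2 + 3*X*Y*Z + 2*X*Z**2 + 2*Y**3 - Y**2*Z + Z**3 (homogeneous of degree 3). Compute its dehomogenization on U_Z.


f(x, y) = 3*x**3 - 2*x**2*y - 2*x**2 + 3*x*y**2 + 3*x*y + 2*x + 2*y**3 - y**2 + 1

On U_Z we set Z = 1. Each monomial c·X^i·Y^j·Z^k in F becomes c·x^i·y^j·1^k = c·x^i·y^j.
Substituting Z = 1: F(X, Y, 1) = 3*x**3 - 2*x**2*y - 2*x**2 + 3*x*y**2 + 3*x*y + 2*x + 2*y**3 - y**2 + 1.
Note: deg(f) ≤ deg(F) = 3; strict inequality happens when F is divisible by Z (lost terms).


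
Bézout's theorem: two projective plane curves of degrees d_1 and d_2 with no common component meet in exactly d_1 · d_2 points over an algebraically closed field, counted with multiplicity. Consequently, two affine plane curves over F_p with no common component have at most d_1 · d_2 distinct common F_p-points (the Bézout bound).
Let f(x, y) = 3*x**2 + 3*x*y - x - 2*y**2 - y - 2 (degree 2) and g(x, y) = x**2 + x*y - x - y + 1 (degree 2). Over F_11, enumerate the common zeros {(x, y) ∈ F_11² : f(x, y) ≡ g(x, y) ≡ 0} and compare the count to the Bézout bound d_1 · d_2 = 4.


Common zeros: {(6, 7)}; count = 1; Bézout bound = 4.

deg(f) = 2, deg(g) = 2, so Bézout bound = 4.
Scan x ∈ F_11. For each x, list the y ∈ F_11 with f(x, y) ≡ 0 and those with g(x, y) ≡ 0 (mod 11); the common zeros in that column are the intersection.
  x = 0: f ≡ 0 at y ∈ ∅; g ≡ 0 at y ∈ {1}; common: ∅.
  x = 1: f ≡ 0 at y ∈ {0, 1}; g ≡ 0 at y ∈ ∅; common: ∅.
  x = 2: f ≡ 0 at y ∈ {1, 7}; g ≡ 0 at y ∈ {8}; common: ∅.
  x = 3: f ≡ 0 at y ∈ {0, 4}; g ≡ 0 at y ∈ {2}; common: ∅.
  x = 4: f ≡ 0 at y ∈ ∅; g ≡ 0 at y ∈ {3}; common: ∅.
  x = 5: f ≡ 0 at y ∈ {2, 5}; g ≡ 0 at y ∈ {3}; common: ∅.
  x = 6: f ≡ 0 at y ∈ {7}; g ≡ 0 at y ∈ {7}; common: {7}.
  x = 7: f ≡ 0 at y ∈ ∅; g ≡ 0 at y ∈ {2}; common: ∅.
  x = 8: f ≡ 0 at y ∈ {2, 4}; g ≡ 0 at y ∈ {6}; common: ∅.
  x = 9: f ≡ 0 at y ∈ ∅; g ≡ 0 at y ∈ {6}; common: ∅.
  x = 10: f ≡ 0 at y ∈ ∅; g ≡ 0 at y ∈ {7}; common: ∅.
Collecting: common zeros = {(6, 7)}, so the count is 1.
Comparison with the Bézout bound: 1 ≤ 4 = deg(f)·deg(g), as expected for curves with no common component (the affine F_11-count falls short of the bound because intersections may lie at infinity, over extension fields, or carry multiplicity).


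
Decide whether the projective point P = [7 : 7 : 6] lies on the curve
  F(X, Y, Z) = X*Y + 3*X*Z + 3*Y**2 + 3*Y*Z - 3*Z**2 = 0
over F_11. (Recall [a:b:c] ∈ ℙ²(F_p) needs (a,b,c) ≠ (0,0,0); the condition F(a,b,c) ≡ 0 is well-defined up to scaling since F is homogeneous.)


F(7,7,6) ≡ 10 (mod 11); P is NOT on the curve.

Evaluate F(7, 7, 6) term-by-term (mod 11).
  X*Y ↦ 1·7·7·1 = 49
  3*X*Z ↦ 3·7·1·6 = 126
  3*Y**2 ↦ 3·1·49·1 = 147
  3*Y*Z ↦ 3·1·7·6 = 126
  -3*Z**2 ↦ -3·1·1·36 = -108
Sum: F(7, 7, 6) = (49) + (126) + (147) + (126) + (-108) = 340.
Reducing mod 11: 340 ≡ 10 (mod 11).
Since F(a, b, c) ≡ 10 ≠ 0 (mod 11), P does NOT lie on the curve.


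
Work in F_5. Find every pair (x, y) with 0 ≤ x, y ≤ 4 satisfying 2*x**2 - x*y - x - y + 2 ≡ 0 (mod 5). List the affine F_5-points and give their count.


Affine F_5-points: {(0, 2), (1, 4), (2, 1), (3, 3), (4, 0), (4, 1), (4, 2), (4, 3), (4, 4)}; count = 9.

For each of the 25 pairs (x, y) ∈ F_5², evaluate f(x, y) mod 5. Record the zeros.
  x = 0: [0↦2, 1↦1, 2↦0, 3↦4, 4↦3]  zeros at y ∈ {2}
  x = 1: [0↦3, 1↦1, 2↦4, 3↦2, 4↦0]  zeros at y ∈ {4}
  x = 2: [0↦3, 1↦0, 2↦2, 3↦4, 4↦1]  zeros at y ∈ {1}
  x = 3: [0↦2, 1↦3, 2↦4, 3↦0, 4↦1]  zeros at y ∈ {3}
  x = 4: [0↦0, 1↦0, 2↦0, 3↦0, 4↦0]  zeros at y ∈ {0, 1, 2, 3, 4}
Collecting zeros: affine points = {(0, 2), (1, 4), (2, 1), (3, 3), (4, 0), (4, 1), (4, 2), (4, 3), (4, 4)}.
Total count |C(F_5)_aff| = 9.


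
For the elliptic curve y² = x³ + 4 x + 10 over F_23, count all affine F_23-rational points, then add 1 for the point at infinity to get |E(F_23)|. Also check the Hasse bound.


Affine points = {(2, 7), (2, 16), (3, 7), (3, 16), (7, 6), (7, 17), (8, 5), (8, 18), (9, 4), (9, 19), (14, 2), (14, 21), (15, 8), (15, 15), (17, 0), (18, 7), (18, 16)}; affine count = 17; |E(F_23)| = 18.

Discriminant check: Δ ∝ 4a³ + 27b² = 4·4³ + 27·10² = 4·64 + 27·100 ≡ 12 (mod 23). Nonzero ⇒ E is nonsingular.
For each x ∈ F_23, compute rhs = x³ + 4·x + 10 mod 23, then count y ∈ F_23 with y² ≡ rhs.
  x = 0: rhs = 10, matching y values: none (0 points).
  x = 1: rhs = 15, matching y values: none (0 points).
  x = 2: rhs = 3, matching y values: 7, 16 (2 points).
  x = 3: rhs = 3, matching y values: 7, 16 (2 points).
  x = 4: rhs = 21, matching y values: none (0 points).
  x = 5: rhs = 17, matching y values: none (0 points).
  x = 6: rhs = 20, matching y values: none (0 points).
  x = 7: rhs = 13, matching y values: 6, 17 (2 points).
  x = 8: rhs = 2, matching y values: 5, 18 (2 points).
  x = 9: rhs = 16, matching y values: 4, 19 (2 points).
  x = 10: rhs = 15, matching y values: none (0 points).
  x = 11: rhs = 5, matching y values: none (0 points).
  x = 12: rhs = 15, matching y values: none (0 points).
  x = 13: rhs = 5, matching y values: none (0 points).
  x = 14: rhs = 4, matching y values: 2, 21 (2 points).
  x = 15: rhs = 18, matching y values: 8, 15 (2 points).
  x = 16: rhs = 7, matching y values: none (0 points).
  x = 17: rhs = 0, matching y values: 0 (1 points).
  x = 18: rhs = 3, matching y values: 7, 16 (2 points).
  x = 19: rhs = 22, matching y values: none (0 points).
  x = 20: rhs = 17, matching y values: none (0 points).
  x = 21: rhs = 17, matching y values: none (0 points).
  x = 22: rhs = 5, matching y values: none (0 points).
Total affine count: 17.
Full point count |E(F_23)| = 17 + 1 = 18.
Hasse bound: |18 − (23+1)| = |-6| = 6 ≤ 2√23 ≈ 9.5917 ✓.


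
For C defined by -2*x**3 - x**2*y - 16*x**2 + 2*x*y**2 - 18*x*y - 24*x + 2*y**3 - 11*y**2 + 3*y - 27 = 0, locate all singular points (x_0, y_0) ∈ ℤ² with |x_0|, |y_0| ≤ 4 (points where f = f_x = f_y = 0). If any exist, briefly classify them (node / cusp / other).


Singular points: {(-3, 3)}; classification: node.

Compute partial derivatives:
  f_x = -6*x**2 - 2*x*y - 32*x + 2*y**2 - 18*y - 24.
  f_y = -x**2 + 4*x*y - 18*x + 6*y**2 - 22*y + 3.
Scan x_0 ∈ {−4, ..., 4}. For each x_0, f_y(x_0, y) is a polynomial in y; find its integer roots y ∈ {−4, ..., 4}, then test f_x and f at those candidates.
  x = -4: f_y(-4, y) = 6*y**2 - 38*y + 59; no integer root y with |y| ≤ 4.
  x = -3: f_y(-3, y) = 6*y**2 - 34*y + 48; vanishes at y ∈ {3}. (-3, 3): f_x = 0, f = 0 — SINGULAR.
  x = -2: f_y(-2, y) = 6*y**2 - 30*y + 35; no integer root y with |y| ≤ 4.
  x = -1: f_y(-1, y) = 6*y**2 - 26*y + 20; vanishes at y ∈ {1}. (-1, 1): f_x = -12 ≠ 0.
  x = 0: f_y(0, y) = 6*y**2 - 22*y + 3; no integer root y with |y| ≤ 4.
  x = 1: f_y(1, y) = 6*y**2 - 18*y - 16; no integer root y with |y| ≤ 4.
  x = 2: f_y(2, y) = 6*y**2 - 14*y - 37; no integer root y with |y| ≤ 4.
  x = 3: f_y(3, y) = 6*y**2 - 10*y - 60; no integer root y with |y| ≤ 4.
  x = 4: f_y(4, y) = 6*y**2 - 6*y - 85; no integer root y with |y| ≤ 4.
Only singular point on the grid: (-3, 3).
Classify: substitute x = -3 + u, y = 3 + v and expand: f = -2*u**3 - u**2*v - u**2 + 2*u*v**2 + 2*v**3 + v**2.
No constant or linear terms (consistent with a singular point). Quadratic part: -u**2 + v**2. Cubic part: -2*u**3 - u**2*v + 2*u*v**2 + 2*v**3.
The quadratic part v**2 - u**2 = (v − u)(v + u) splits into two distinct linear factors, so there are two distinct tangent lines y − 3 = ±(x − -3) — this is a node (ordinary double point).
Classification: node.


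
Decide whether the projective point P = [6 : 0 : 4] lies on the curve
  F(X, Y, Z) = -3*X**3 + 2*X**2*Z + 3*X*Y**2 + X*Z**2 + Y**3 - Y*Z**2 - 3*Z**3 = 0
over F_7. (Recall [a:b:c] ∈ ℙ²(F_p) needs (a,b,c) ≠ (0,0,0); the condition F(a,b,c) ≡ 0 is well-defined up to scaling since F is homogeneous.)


F(6,0,4) ≡ 6 (mod 7); P is NOT on the curve.

Evaluate F(6, 0, 4) term-by-term (mod 7).
  -3*X**3 ↦ -3·216·1·1 = -648
  2*X**2*Z ↦ 2·36·1·4 = 288
  3*X*Y**2 ↦ 3·6·0·1 = 0
  X*Z**2 ↦ 1·6·1·16 = 96
  Y**3 ↦ 1·1·0·1 = 0
  -Y*Z**2 ↦ -1·1·0·16 = 0
  -3*Z**3 ↦ -3·1·1·64 = -192
Sum: F(6, 0, 4) = (-648) + (288) + (0) + (96) + (0) + (0) + (-192) = -456.
Reducing mod 7: -456 ≡ 6 (mod 7).
Since F(a, b, c) ≡ 6 ≠ 0 (mod 7), P does NOT lie on the curve.


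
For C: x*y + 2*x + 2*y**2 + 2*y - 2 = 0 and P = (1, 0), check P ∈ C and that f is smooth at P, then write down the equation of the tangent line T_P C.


Tangent line at P: 2*x + 3*y - 2 = 0.

Step 1: f(1, 0) = 0, so P lies on C.
Step 2: partial derivatives
  f_x(x, y) = y + 2, f_y(x, y) = x + 4*y + 2.
  f_x(P) = 2, f_y(P) = 3 (gradient nonzero, so P is smooth).
Step 3: tangent line at P: 2·(x − 1) + 3·(y − 0) = 0.
Expanding: 2*x + 3*y - 2 = 0.


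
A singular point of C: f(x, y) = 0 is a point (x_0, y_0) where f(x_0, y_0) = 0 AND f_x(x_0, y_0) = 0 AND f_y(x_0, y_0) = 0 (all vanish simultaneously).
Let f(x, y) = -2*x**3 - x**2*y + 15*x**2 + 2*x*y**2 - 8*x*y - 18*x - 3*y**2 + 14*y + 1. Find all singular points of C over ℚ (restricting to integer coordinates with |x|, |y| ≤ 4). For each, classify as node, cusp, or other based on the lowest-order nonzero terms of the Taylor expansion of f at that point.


Singular points: {(2, 3)}; classification: cusp.

Compute partial derivatives:
  f_x = -6*x**2 - 2*x*y + 30*x + 2*y**2 - 8*y - 18.
  f_y = -x**2 + 4*x*y - 8*x - 6*y + 14.
Scan x_0 ∈ {−4, ..., 4}. For each x_0, f_y(x_0, y) is a polynomial in y; find its integer roots y ∈ {−4, ..., 4}, then test f_x and f at those candidates.
  x = -4: f_y(-4, y) = 30 - 22*y; no integer root y with |y| ≤ 4.
  x = -3: f_y(-3, y) = 29 - 18*y; no integer root y with |y| ≤ 4.
  x = -2: f_y(-2, y) = 26 - 14*y; no integer root y with |y| ≤ 4.
  x = -1: f_y(-1, y) = 21 - 10*y; no integer root y with |y| ≤ 4.
  x = 0: f_y(0, y) = 14 - 6*y; no integer root y with |y| ≤ 4.
  x = 1: f_y(1, y) = 5 - 2*y; no integer root y with |y| ≤ 4.
  x = 2: f_y(2, y) = 2*y - 6; vanishes at y ∈ {3}. (2, 3): f_x = 0, f = 0 — SINGULAR.
  x = 3: f_y(3, y) = 6*y - 19; no integer root y with |y| ≤ 4.
  x = 4: f_y(4, y) = 10*y - 34; no integer root y with |y| ≤ 4.
Only singular point on the grid: (2, 3).
Classify: substitute x = 2 + u, y = 3 + v and expand: f = -2*u**3 - u**2*v + 2*u*v**2 + v**2.
No constant or linear terms (consistent with a singular point). Quadratic part: v**2. Cubic part: -2*u**3 - u**2*v + 2*u*v**2.
The quadratic part v**2 is a perfect square, so there is a single (double) tangent line v = 0, i.e. y = 3. Restricting the cubic part to that line (v = 0) leaves -2*u**3 ≠ 0, so f is not divisible by v and the branch is v² ≈ 2*u**3 to lowest order — this is a cusp.
Classification: cusp.


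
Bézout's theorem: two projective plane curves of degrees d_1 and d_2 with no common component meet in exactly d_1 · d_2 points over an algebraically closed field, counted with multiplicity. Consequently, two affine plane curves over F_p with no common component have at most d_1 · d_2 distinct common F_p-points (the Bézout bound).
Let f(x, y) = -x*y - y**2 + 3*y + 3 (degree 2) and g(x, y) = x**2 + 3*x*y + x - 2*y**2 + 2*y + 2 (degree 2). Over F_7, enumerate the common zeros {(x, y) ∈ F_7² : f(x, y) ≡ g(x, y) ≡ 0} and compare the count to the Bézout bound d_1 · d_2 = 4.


Common zeros: ∅; count = 0; Bézout bound = 4.

deg(f) = 2, deg(g) = 2, so Bézout bound = 4.
Scan x ∈ F_7. For each x, list the y ∈ F_7 with f(x, y) ≡ 0 and those with g(x, y) ≡ 0 (mod 7); the common zeros in that column are the intersection.
  x = 0: f ≡ 0 at y ∈ {5}; g ≡ 0 at y ∈ ∅; common: ∅.
  x = 1: f ≡ 0 at y ∈ {3, 6}; g ≡ 0 at y ∈ {1, 5}; common: ∅.
  x = 2: f ≡ 0 at y ∈ ∅; g ≡ 0 at y ∈ {1, 3}; common: ∅.
  x = 3: f ≡ 0 at y ∈ ∅; g ≡ 0 at y ∈ {0, 2}; common: ∅.
  x = 4: f ≡ 0 at y ∈ ∅; g ≡ 0 at y ∈ {2, 5}; common: ∅.
  x = 5: f ≡ 0 at y ∈ {1, 4}; g ≡ 0 at y ∈ ∅; common: ∅.
  x = 6: f ≡ 0 at y ∈ {2}; g ≡ 0 at y ∈ ∅; common: ∅.
Collecting: common zeros = ∅, so the count is 0.
Comparison with the Bézout bound: 0 ≤ 4 = deg(f)·deg(g), as expected for curves with no common component (the affine F_7-count falls short of the bound because intersections may lie at infinity, over extension fields, or carry multiplicity).


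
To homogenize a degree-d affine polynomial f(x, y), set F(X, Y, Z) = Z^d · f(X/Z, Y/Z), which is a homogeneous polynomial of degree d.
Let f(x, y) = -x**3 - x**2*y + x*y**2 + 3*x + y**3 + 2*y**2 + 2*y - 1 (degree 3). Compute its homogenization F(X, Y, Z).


F(X, Y, Z) = -X**3 - X**2*Y + X*Y**2 + 3*X*Z**2 + Y**3 + 2*Y**2*Z + 2*Y*Z**2 - Z**3

deg(f) = 3.
Substitute x = X/Z, y = Y/Z into f, then multiply by Z^3.
  monomial -1·x^3·y^0 ↦ -1·X^3·Y^0·Z^0.
  monomial -1·x^2·y^1 ↦ -1·X^2·Y^1·Z^0.
  monomial 1·x^1·y^2 ↦ 1·X^1·Y^2·Z^0.
  monomial 3·x^1·y^0 ↦ 3·X^1·Y^0·Z^2.
  monomial 1·x^0·y^3 ↦ 1·X^0·Y^3·Z^0.
  monomial 2·x^0·y^2 ↦ 2·X^0·Y^2·Z^1.
  monomial 2·x^0·y^1 ↦ 2·X^0·Y^1·Z^2.
  monomial -1·x^0·y^0 ↦ -1·X^0·Y^0·Z^3.
Collecting: F(X, Y, Z) = -X**3 - X**2*Y + X*Y**2 + 3*X*Z**2 + Y**3 + 2*Y**2*Z + 2*Y*Z**2 - Z**3.


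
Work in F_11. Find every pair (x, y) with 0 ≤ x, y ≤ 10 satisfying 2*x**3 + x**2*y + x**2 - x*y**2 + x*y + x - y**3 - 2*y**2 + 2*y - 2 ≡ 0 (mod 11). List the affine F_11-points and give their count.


Affine F_11-points: {(0, 7), (2, 5), (4, 6), (8, 3), (8, 4), (8, 5), (9, 5)}; count = 7.

For each of the 121 pairs (x, y) ∈ F_11², evaluate f(x, y) mod 11. Record the zeros.
  x = 0: [0↦9, 1↦8, 2↦8, 3↦3, 4↦9, 5↦9, 6↦8, 7↦0, 8↦1, 9↦5, 10↦6]  zeros at y ∈ {7}
  x = 1: [0↦2, 1↦2, 2↦1, 3↦4, 4↦5, 5↦9, 6↦10, 7↦2, 8↦1, 9↦1, 10↦7]  zeros at y ∈ ∅
  x = 2: [0↦9, 1↦1, 2↦1, 3↦3, 4↦1, 5↦0, 6↦5, 7↦10, 8↦9, 9↦7, 10↦9]  zeros at y ∈ {5}
  x = 3: [0↦9, 1↦6, 2↦9, 3↦1, 4↦9, 5↦5, 6↦5, 7↦3, 8↦4, 9↦2, 10↦2]  zeros at y ∈ ∅
  x = 4: [0↦3, 1↦7, 2↦4, 3↦10, 4↦8, 5↦3, 6↦0, 7↦4, 8↦9, 9↦9, 10↦9]  zeros at y ∈ {6}
  x = 5: [0↦3, 1↦5, 2↦9, 3↦9, 4↦10, 5↦6, 6↦2, 7↦3, 8↦3, 9↦7, 10↦9]  zeros at y ∈ ∅
  x = 6: [0↦10, 1↦1, 2↦3, 3↦10, 4↦5, 5↦4, 6↦1, 7↦1, 8↦9, 9↦8, 10↦3]  zeros at y ∈ ∅
  x = 7: [0↦3, 1↦7, 2↦9, 3↦3, 4↦5, 5↦9, 6↦9, 7↦10, 8↦6, 9↦2, 10↦3]  zeros at y ∈ ∅
  x = 8: [0↦5, 1↦2, 2↦6, 3↦0, 4↦0, 5↦0, 6↦5, 7↦9, 8↦6, 9↦1, 10↦10]  zeros at y ∈ {3, 4, 5}
  x = 9: [0↦6, 1↦9, 2↦6, 3↦2, 4↦2, 5↦0, 6↦1, 7↦10, 8↦10, 9↦6, 10↦3]  zeros at y ∈ {5}
  x = 10: [0↦7, 1↦7, 2↦10, 3↦10, 4↦1, 5↦10, 6↦9, 7↦3, 8↦8, 9↦7, 10↦5]  zeros at y ∈ ∅
Collecting zeros: affine points = {(0, 7), (2, 5), (4, 6), (8, 3), (8, 4), (8, 5), (9, 5)}.
Total count |C(F_11)_aff| = 7.


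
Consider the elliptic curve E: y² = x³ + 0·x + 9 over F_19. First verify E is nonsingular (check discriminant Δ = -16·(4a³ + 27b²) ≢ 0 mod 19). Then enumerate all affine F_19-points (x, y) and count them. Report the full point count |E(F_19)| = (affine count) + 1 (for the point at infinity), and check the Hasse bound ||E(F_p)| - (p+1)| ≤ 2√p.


Affine points = {(0, 3), (0, 16), (2, 6), (2, 13), (3, 6), (3, 13), (4, 4), (4, 15), (5, 1), (5, 18), (6, 4), (6, 15), (9, 4), (9, 15), (14, 6), (14, 13), (16, 1), (16, 18), (17, 1), (17, 18)}; affine count = 20; |E(F_19)| = 21.

Discriminant check: Δ ∝ 4a³ + 27b² = 4·0³ + 27·9² = 4·0 + 27·81 ≡ 2 (mod 19). Nonzero ⇒ E is nonsingular.
For each x ∈ F_19, compute rhs = x³ + 0·x + 9 mod 19, then count y ∈ F_19 with y² ≡ rhs.
  x = 0: rhs = 9, matching y values: 3, 16 (2 points).
  x = 1: rhs = 10, matching y values: none (0 points).
  x = 2: rhs = 17, matching y values: 6, 13 (2 points).
  x = 3: rhs = 17, matching y values: 6, 13 (2 points).
  x = 4: rhs = 16, matching y values: 4, 15 (2 points).
  x = 5: rhs = 1, matching y values: 1, 18 (2 points).
  x = 6: rhs = 16, matching y values: 4, 15 (2 points).
  x = 7: rhs = 10, matching y values: none (0 points).
  x = 8: rhs = 8, matching y values: none (0 points).
  x = 9: rhs = 16, matching y values: 4, 15 (2 points).
  x = 10: rhs = 2, matching y values: none (0 points).
  x = 11: rhs = 10, matching y values: none (0 points).
  x = 12: rhs = 8, matching y values: none (0 points).
  x = 13: rhs = 2, matching y values: none (0 points).
  x = 14: rhs = 17, matching y values: 6, 13 (2 points).
  x = 15: rhs = 2, matching y values: none (0 points).
  x = 16: rhs = 1, matching y values: 1, 18 (2 points).
  x = 17: rhs = 1, matching y values: 1, 18 (2 points).
  x = 18: rhs = 8, matching y values: none (0 points).
Total affine count: 20.
Full point count |E(F_19)| = 20 + 1 = 21.
Hasse bound: |21 − (19+1)| = |1| = 1 ≤ 2√19 ≈ 8.7178 ✓.


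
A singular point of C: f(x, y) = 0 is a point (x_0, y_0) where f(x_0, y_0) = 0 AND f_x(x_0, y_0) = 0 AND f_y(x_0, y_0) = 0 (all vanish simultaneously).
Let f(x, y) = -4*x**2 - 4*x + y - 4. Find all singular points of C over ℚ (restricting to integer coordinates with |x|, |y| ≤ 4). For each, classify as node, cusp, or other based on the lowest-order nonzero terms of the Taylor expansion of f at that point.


No singular points in the scanned grid; C is smooth there.

Compute partial derivatives:
  f_x = -8*x - 4.
  f_y = 1.
f_y = 1 is a nonzero constant, so f_y never vanishes: no point (x, y) can satisfy f = f_x = f_y = 0. In particular no (x, y) ∈ {−4, ..., 4}² is singular; the curve is smooth.


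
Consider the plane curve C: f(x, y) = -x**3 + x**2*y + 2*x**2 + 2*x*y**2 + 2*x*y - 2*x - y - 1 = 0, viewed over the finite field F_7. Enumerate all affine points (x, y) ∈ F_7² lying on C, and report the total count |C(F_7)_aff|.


Affine F_7-points: {(0, 6), (4, 6), (5, 1), (5, 4), (6, 1), (6, 5)}; count = 6.

For each of the 49 pairs (x, y) ∈ F_7², evaluate f(x, y) mod 7. Record the zeros.
  x = 0: [0↦6, 1↦5, 2↦4, 3↦3, 4↦2, 5↦1, 6↦0]  zeros at y ∈ {6}
  x = 1: [0↦5, 1↦2, 2↦3, 3↦1, 4↦3, 5↦2, 6↦5]  zeros at y ∈ ∅
  x = 2: [0↦2, 1↦6, 2↦4, 3↦3, 4↦3, 5↦4, 6↦6]  zeros at y ∈ ∅
  x = 3: [0↦5, 1↦4, 2↦1, 3↦3, 4↦3, 5↦1, 6↦4]  zeros at y ∈ ∅
  x = 4: [0↦1, 1↦4, 2↦2, 3↦2, 4↦4, 5↦1, 6↦0]  zeros at y ∈ {6}
  x = 5: [0↦5, 1↦0, 2↦1, 3↦1, 4↦0, 5↦5, 6↦2]  zeros at y ∈ {1, 4}
  x = 6: [0↦4, 1↦0, 2↦6, 3↦1, 4↦6, 5↦0, 6↦4]  zeros at y ∈ {1, 5}
Collecting zeros: affine points = {(0, 6), (4, 6), (5, 1), (5, 4), (6, 1), (6, 5)}.
Total count |C(F_7)_aff| = 6.


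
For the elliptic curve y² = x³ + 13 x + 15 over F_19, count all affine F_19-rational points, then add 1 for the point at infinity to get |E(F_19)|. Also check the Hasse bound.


Affine points = {(2, 7), (2, 12), (3, 9), (3, 10), (4, 6), (4, 13), (6, 9), (6, 10), (8, 2), (8, 17), (9, 5), (9, 14), (10, 9), (10, 10), (11, 8), (11, 11), (13, 5), (13, 14), (16, 5), (16, 14), (17, 0), (18, 1), (18, 18)}; affine count = 23; |E(F_19)| = 24.

Discriminant check: Δ ∝ 4a³ + 27b² = 4·13³ + 27·15² = 4·2197 + 27·225 ≡ 5 (mod 19). Nonzero ⇒ E is nonsingular.
For each x ∈ F_19, compute rhs = x³ + 13·x + 15 mod 19, then count y ∈ F_19 with y² ≡ rhs.
  x = 0: rhs = 15, matching y values: none (0 points).
  x = 1: rhs = 10, matching y values: none (0 points).
  x = 2: rhs = 11, matching y values: 7, 12 (2 points).
  x = 3: rhs = 5, matching y values: 9, 10 (2 points).
  x = 4: rhs = 17, matching y values: 6, 13 (2 points).
  x = 5: rhs = 15, matching y values: none (0 points).
  x = 6: rhs = 5, matching y values: 9, 10 (2 points).
  x = 7: rhs = 12, matching y values: none (0 points).
  x = 8: rhs = 4, matching y values: 2, 17 (2 points).
  x = 9: rhs = 6, matching y values: 5, 14 (2 points).
  x = 10: rhs = 5, matching y values: 9, 10 (2 points).
  x = 11: rhs = 7, matching y values: 8, 11 (2 points).
  x = 12: rhs = 18, matching y values: none (0 points).
  x = 13: rhs = 6, matching y values: 5, 14 (2 points).
  x = 14: rhs = 15, matching y values: none (0 points).
  x = 15: rhs = 13, matching y values: none (0 points).
  x = 16: rhs = 6, matching y values: 5, 14 (2 points).
  x = 17: rhs = 0, matching y values: 0 (1 points).
  x = 18: rhs = 1, matching y values: 1, 18 (2 points).
Total affine count: 23.
Full point count |E(F_19)| = 23 + 1 = 24.
Hasse bound: |24 − (19+1)| = |4| = 4 ≤ 2√19 ≈ 8.7178 ✓.


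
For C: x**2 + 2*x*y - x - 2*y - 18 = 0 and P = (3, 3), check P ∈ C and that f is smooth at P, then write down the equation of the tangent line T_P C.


Tangent line at P: 11*x + 4*y - 45 = 0.

Step 1: f(3, 3) = 0, so P lies on C.
Step 2: partial derivatives
  f_x(x, y) = 2*x + 2*y - 1, f_y(x, y) = 2*x - 2.
  f_x(P) = 11, f_y(P) = 4 (gradient nonzero, so P is smooth).
Step 3: tangent line at P: 11·(x − 3) + 4·(y − 3) = 0.
Expanding: 11*x + 4*y - 45 = 0.


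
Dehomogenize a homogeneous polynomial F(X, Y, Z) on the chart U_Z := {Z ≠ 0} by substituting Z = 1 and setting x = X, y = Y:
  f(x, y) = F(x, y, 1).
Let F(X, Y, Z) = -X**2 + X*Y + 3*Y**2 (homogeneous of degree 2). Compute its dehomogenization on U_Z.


f(x, y) = -x**2 + x*y + 3*y**2

On U_Z we set Z = 1. Each monomial c·X^i·Y^j·Z^k in F becomes c·x^i·y^j·1^k = c·x^i·y^j.
Substituting Z = 1: F(X, Y, 1) = -x**2 + x*y + 3*y**2.
Note: deg(f) ≤ deg(F) = 2; strict inequality happens when F is divisible by Z (lost terms).


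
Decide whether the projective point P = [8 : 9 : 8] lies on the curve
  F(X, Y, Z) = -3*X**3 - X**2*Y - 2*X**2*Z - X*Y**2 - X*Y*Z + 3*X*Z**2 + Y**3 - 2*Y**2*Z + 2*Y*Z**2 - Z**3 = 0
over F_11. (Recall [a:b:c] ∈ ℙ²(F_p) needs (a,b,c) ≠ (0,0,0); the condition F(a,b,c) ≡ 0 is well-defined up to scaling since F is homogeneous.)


F(8,9,8) ≡ 10 (mod 11); P is NOT on the curve.

Evaluate F(8, 9, 8) term-by-term (mod 11).
  -3*X**3 ↦ -3·512·1·1 = -1536
  -X**2*Y ↦ -1·64·9·1 = -576
  -2*X**2*Z ↦ -2·64·1·8 = -1024
  -X*Y**2 ↦ -1·8·81·1 = -648
  -X*Y*Z ↦ -1·8·9·8 = -576
  3*X*Z**2 ↦ 3·8·1·64 = 1536
  Y**3 ↦ 1·1·729·1 = 729
  -2*Y**2*Z ↦ -2·1·81·8 = -1296
  2*Y*Z**2 ↦ 2·1·9·64 = 1152
  -Z**3 ↦ -1·1·1·512 = -512
Sum: F(8, 9, 8) = (-1536) + (-576) + (-1024) + (-648) + (-576) + (1536) + (729) + (-1296) + (1152) + (-512) = -2751.
Reducing mod 11: -2751 ≡ 10 (mod 11).
Since F(a, b, c) ≡ 10 ≠ 0 (mod 11), P does NOT lie on the curve.


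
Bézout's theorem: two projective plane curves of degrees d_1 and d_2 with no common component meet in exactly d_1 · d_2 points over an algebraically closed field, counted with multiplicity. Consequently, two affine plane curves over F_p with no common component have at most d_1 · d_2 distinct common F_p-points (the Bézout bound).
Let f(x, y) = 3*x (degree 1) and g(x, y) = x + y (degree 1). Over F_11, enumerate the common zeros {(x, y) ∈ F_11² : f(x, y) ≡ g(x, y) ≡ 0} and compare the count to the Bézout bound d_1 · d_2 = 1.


Common zeros: {(0, 0)}; count = 1; Bézout bound = 1.

deg(f) = 1, deg(g) = 1, so Bézout bound = 1.
Scan x ∈ F_11. For each x, list the y ∈ F_11 with f(x, y) ≡ 0 and those with g(x, y) ≡ 0 (mod 11); the common zeros in that column are the intersection.
  x = 0: f ≡ 0 at y ∈ {0, 1, 2, 3, 4, 5, 6, 7, 8, 9, 10}; g ≡ 0 at y ∈ {0}; common: {0}.
  x = 1: f ≡ 0 at y ∈ ∅; g ≡ 0 at y ∈ {10}; common: ∅.
  x = 2: f ≡ 0 at y ∈ ∅; g ≡ 0 at y ∈ {9}; common: ∅.
  x = 3: f ≡ 0 at y ∈ ∅; g ≡ 0 at y ∈ {8}; common: ∅.
  x = 4: f ≡ 0 at y ∈ ∅; g ≡ 0 at y ∈ {7}; common: ∅.
  x = 5: f ≡ 0 at y ∈ ∅; g ≡ 0 at y ∈ {6}; common: ∅.
  x = 6: f ≡ 0 at y ∈ ∅; g ≡ 0 at y ∈ {5}; common: ∅.
  x = 7: f ≡ 0 at y ∈ ∅; g ≡ 0 at y ∈ {4}; common: ∅.
  x = 8: f ≡ 0 at y ∈ ∅; g ≡ 0 at y ∈ {3}; common: ∅.
  x = 9: f ≡ 0 at y ∈ ∅; g ≡ 0 at y ∈ {2}; common: ∅.
  x = 10: f ≡ 0 at y ∈ ∅; g ≡ 0 at y ∈ {1}; common: ∅.
Collecting: common zeros = {(0, 0)}, so the count is 1.
Comparison with the Bézout bound: 1 ≤ 1 = deg(f)·deg(g), as expected for curves with no common component (the bound is attained).


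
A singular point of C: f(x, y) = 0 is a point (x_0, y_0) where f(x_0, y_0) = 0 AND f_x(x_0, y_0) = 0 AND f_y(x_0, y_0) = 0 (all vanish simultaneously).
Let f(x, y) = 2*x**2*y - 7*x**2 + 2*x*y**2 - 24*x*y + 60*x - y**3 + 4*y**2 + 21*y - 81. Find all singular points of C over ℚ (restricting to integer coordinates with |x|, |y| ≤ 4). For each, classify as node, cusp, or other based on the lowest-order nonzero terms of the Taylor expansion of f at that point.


Singular points: {(3, 3)}; classification: node.

Compute partial derivatives:
  f_x = 4*x*y - 14*x + 2*y**2 - 24*y + 60.
  f_y = 2*x**2 + 4*x*y - 24*x - 3*y**2 + 8*y + 21.
Scan x_0 ∈ {−4, ..., 4}. For each x_0, f_y(x_0, y) is a polynomial in y; find its integer roots y ∈ {−4, ..., 4}, then test f_x and f at those candidates.
  x = -4: f_y(-4, y) = -3*y**2 - 8*y + 149; no integer root y with |y| ≤ 4.
  x = -3: f_y(-3, y) = -3*y**2 - 4*y + 111; no integer root y with |y| ≤ 4.
  x = -2: f_y(-2, y) = 77 - 3*y**2; no integer root y with |y| ≤ 4.
  x = -1: f_y(-1, y) = -3*y**2 + 4*y + 47; no integer root y with |y| ≤ 4.
  x = 0: f_y(0, y) = -3*y**2 + 8*y + 21; no integer root y with |y| ≤ 4.
  x = 1: f_y(1, y) = -3*y**2 + 12*y - 1; no integer root y with |y| ≤ 4.
  x = 2: f_y(2, y) = -3*y**2 + 16*y - 19; no integer root y with |y| ≤ 4.
  x = 3: f_y(3, y) = -3*y**2 + 20*y - 33; vanishes at y ∈ {3}. (3, 3): f_x = 0, f = 0 — SINGULAR.
  x = 4: f_y(4, y) = -3*y**2 + 24*y - 43; no integer root y with |y| ≤ 4.
Only singular point on the grid: (3, 3).
Classify: substitute x = 3 + u, y = 3 + v and expand: f = 2*u**2*v - u**2 + 2*u*v**2 - v**3 + v**2.
No constant or linear terms (consistent with a singular point). Quadratic part: -u**2 + v**2. Cubic part: 2*u**2*v + 2*u*v**2 - v**3.
The quadratic part v**2 - u**2 = (v − u)(v + u) splits into two distinct linear factors, so there are two distinct tangent lines y − 3 = ±(x − 3) — this is a node (ordinary double point).
Classification: node.


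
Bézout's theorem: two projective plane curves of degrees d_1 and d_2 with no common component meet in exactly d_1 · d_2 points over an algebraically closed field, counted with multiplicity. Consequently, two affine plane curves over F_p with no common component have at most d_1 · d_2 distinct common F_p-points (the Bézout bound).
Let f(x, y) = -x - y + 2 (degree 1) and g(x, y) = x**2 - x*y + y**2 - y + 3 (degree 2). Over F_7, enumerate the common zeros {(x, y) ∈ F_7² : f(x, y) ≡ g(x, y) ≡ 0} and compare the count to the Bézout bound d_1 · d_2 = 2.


Common zeros: {(2, 0)}; count = 1; Bézout bound = 2.

deg(f) = 1, deg(g) = 2, so Bézout bound = 2.
Scan x ∈ F_7. For each x, list the y ∈ F_7 with f(x, y) ≡ 0 and those with g(x, y) ≡ 0 (mod 7); the common zeros in that column are the intersection.
  x = 0: f ≡ 0 at y ∈ {2}; g ≡ 0 at y ∈ ∅; common: ∅.
  x = 1: f ≡ 0 at y ∈ {1}; g ≡ 0 at y ∈ {3, 6}; common: ∅.
  x = 2: f ≡ 0 at y ∈ {0}; g ≡ 0 at y ∈ {0, 3}; common: {0}.
  x = 3: f ≡ 0 at y ∈ {6}; g ≡ 0 at y ∈ ∅; common: ∅.
  x = 4: f ≡ 0 at y ∈ {5}; g ≡ 0 at y ∈ ∅; common: ∅.
  x = 5: f ≡ 0 at y ∈ {4}; g ≡ 0 at y ∈ {0, 6}; common: ∅.
  x = 6: f ≡ 0 at y ∈ {3}; g ≡ 0 at y ∈ ∅; common: ∅.
Collecting: common zeros = {(2, 0)}, so the count is 1.
Comparison with the Bézout bound: 1 ≤ 2 = deg(f)·deg(g), as expected for curves with no common component (the affine F_7-count falls short of the bound because intersections may lie at infinity, over extension fields, or carry multiplicity).
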